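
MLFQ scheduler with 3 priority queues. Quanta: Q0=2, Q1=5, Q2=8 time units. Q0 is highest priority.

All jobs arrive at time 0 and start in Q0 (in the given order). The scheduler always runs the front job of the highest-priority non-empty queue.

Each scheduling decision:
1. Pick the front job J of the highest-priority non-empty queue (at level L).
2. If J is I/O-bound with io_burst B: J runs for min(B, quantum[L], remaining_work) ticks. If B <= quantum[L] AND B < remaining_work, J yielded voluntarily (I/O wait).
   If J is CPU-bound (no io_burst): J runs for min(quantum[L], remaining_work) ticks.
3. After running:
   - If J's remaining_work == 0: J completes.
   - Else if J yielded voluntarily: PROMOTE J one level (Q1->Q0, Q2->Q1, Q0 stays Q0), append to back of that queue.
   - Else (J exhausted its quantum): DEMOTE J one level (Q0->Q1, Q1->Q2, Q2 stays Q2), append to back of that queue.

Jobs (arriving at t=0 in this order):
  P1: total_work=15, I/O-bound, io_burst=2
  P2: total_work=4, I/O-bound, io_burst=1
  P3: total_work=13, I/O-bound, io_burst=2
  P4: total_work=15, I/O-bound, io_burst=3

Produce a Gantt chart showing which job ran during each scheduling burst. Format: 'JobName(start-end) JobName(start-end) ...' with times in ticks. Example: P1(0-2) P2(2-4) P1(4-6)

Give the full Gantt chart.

Answer: P1(0-2) P2(2-3) P3(3-5) P4(5-7) P1(7-9) P2(9-10) P3(10-12) P1(12-14) P2(14-15) P3(15-17) P1(17-19) P2(19-20) P3(20-22) P1(22-24) P3(24-26) P1(26-28) P3(28-30) P1(30-32) P3(32-33) P1(33-34) P4(34-37) P4(37-39) P4(39-42) P4(42-44) P4(44-47)

Derivation:
t=0-2: P1@Q0 runs 2, rem=13, I/O yield, promote→Q0. Q0=[P2,P3,P4,P1] Q1=[] Q2=[]
t=2-3: P2@Q0 runs 1, rem=3, I/O yield, promote→Q0. Q0=[P3,P4,P1,P2] Q1=[] Q2=[]
t=3-5: P3@Q0 runs 2, rem=11, I/O yield, promote→Q0. Q0=[P4,P1,P2,P3] Q1=[] Q2=[]
t=5-7: P4@Q0 runs 2, rem=13, quantum used, demote→Q1. Q0=[P1,P2,P3] Q1=[P4] Q2=[]
t=7-9: P1@Q0 runs 2, rem=11, I/O yield, promote→Q0. Q0=[P2,P3,P1] Q1=[P4] Q2=[]
t=9-10: P2@Q0 runs 1, rem=2, I/O yield, promote→Q0. Q0=[P3,P1,P2] Q1=[P4] Q2=[]
t=10-12: P3@Q0 runs 2, rem=9, I/O yield, promote→Q0. Q0=[P1,P2,P3] Q1=[P4] Q2=[]
t=12-14: P1@Q0 runs 2, rem=9, I/O yield, promote→Q0. Q0=[P2,P3,P1] Q1=[P4] Q2=[]
t=14-15: P2@Q0 runs 1, rem=1, I/O yield, promote→Q0. Q0=[P3,P1,P2] Q1=[P4] Q2=[]
t=15-17: P3@Q0 runs 2, rem=7, I/O yield, promote→Q0. Q0=[P1,P2,P3] Q1=[P4] Q2=[]
t=17-19: P1@Q0 runs 2, rem=7, I/O yield, promote→Q0. Q0=[P2,P3,P1] Q1=[P4] Q2=[]
t=19-20: P2@Q0 runs 1, rem=0, completes. Q0=[P3,P1] Q1=[P4] Q2=[]
t=20-22: P3@Q0 runs 2, rem=5, I/O yield, promote→Q0. Q0=[P1,P3] Q1=[P4] Q2=[]
t=22-24: P1@Q0 runs 2, rem=5, I/O yield, promote→Q0. Q0=[P3,P1] Q1=[P4] Q2=[]
t=24-26: P3@Q0 runs 2, rem=3, I/O yield, promote→Q0. Q0=[P1,P3] Q1=[P4] Q2=[]
t=26-28: P1@Q0 runs 2, rem=3, I/O yield, promote→Q0. Q0=[P3,P1] Q1=[P4] Q2=[]
t=28-30: P3@Q0 runs 2, rem=1, I/O yield, promote→Q0. Q0=[P1,P3] Q1=[P4] Q2=[]
t=30-32: P1@Q0 runs 2, rem=1, I/O yield, promote→Q0. Q0=[P3,P1] Q1=[P4] Q2=[]
t=32-33: P3@Q0 runs 1, rem=0, completes. Q0=[P1] Q1=[P4] Q2=[]
t=33-34: P1@Q0 runs 1, rem=0, completes. Q0=[] Q1=[P4] Q2=[]
t=34-37: P4@Q1 runs 3, rem=10, I/O yield, promote→Q0. Q0=[P4] Q1=[] Q2=[]
t=37-39: P4@Q0 runs 2, rem=8, quantum used, demote→Q1. Q0=[] Q1=[P4] Q2=[]
t=39-42: P4@Q1 runs 3, rem=5, I/O yield, promote→Q0. Q0=[P4] Q1=[] Q2=[]
t=42-44: P4@Q0 runs 2, rem=3, quantum used, demote→Q1. Q0=[] Q1=[P4] Q2=[]
t=44-47: P4@Q1 runs 3, rem=0, completes. Q0=[] Q1=[] Q2=[]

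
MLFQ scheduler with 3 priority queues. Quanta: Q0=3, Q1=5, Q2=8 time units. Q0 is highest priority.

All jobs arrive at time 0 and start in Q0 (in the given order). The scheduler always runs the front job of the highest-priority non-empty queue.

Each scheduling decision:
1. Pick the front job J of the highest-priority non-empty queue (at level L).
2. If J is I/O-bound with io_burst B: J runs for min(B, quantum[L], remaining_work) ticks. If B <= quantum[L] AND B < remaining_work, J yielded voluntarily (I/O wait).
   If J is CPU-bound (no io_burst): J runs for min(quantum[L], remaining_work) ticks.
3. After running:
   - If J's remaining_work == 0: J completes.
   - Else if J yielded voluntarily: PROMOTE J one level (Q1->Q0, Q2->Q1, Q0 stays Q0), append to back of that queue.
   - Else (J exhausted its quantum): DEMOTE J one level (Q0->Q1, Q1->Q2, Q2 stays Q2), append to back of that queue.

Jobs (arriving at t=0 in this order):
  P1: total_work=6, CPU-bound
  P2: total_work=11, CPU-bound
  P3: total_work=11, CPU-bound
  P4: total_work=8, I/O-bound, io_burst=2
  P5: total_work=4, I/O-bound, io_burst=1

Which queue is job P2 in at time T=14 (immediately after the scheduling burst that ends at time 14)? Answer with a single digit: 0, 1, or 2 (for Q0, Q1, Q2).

Answer: 1

Derivation:
t=0-3: P1@Q0 runs 3, rem=3, quantum used, demote→Q1. Q0=[P2,P3,P4,P5] Q1=[P1] Q2=[]
t=3-6: P2@Q0 runs 3, rem=8, quantum used, demote→Q1. Q0=[P3,P4,P5] Q1=[P1,P2] Q2=[]
t=6-9: P3@Q0 runs 3, rem=8, quantum used, demote→Q1. Q0=[P4,P5] Q1=[P1,P2,P3] Q2=[]
t=9-11: P4@Q0 runs 2, rem=6, I/O yield, promote→Q0. Q0=[P5,P4] Q1=[P1,P2,P3] Q2=[]
t=11-12: P5@Q0 runs 1, rem=3, I/O yield, promote→Q0. Q0=[P4,P5] Q1=[P1,P2,P3] Q2=[]
t=12-14: P4@Q0 runs 2, rem=4, I/O yield, promote→Q0. Q0=[P5,P4] Q1=[P1,P2,P3] Q2=[]
t=14-15: P5@Q0 runs 1, rem=2, I/O yield, promote→Q0. Q0=[P4,P5] Q1=[P1,P2,P3] Q2=[]
t=15-17: P4@Q0 runs 2, rem=2, I/O yield, promote→Q0. Q0=[P5,P4] Q1=[P1,P2,P3] Q2=[]
t=17-18: P5@Q0 runs 1, rem=1, I/O yield, promote→Q0. Q0=[P4,P5] Q1=[P1,P2,P3] Q2=[]
t=18-20: P4@Q0 runs 2, rem=0, completes. Q0=[P5] Q1=[P1,P2,P3] Q2=[]
t=20-21: P5@Q0 runs 1, rem=0, completes. Q0=[] Q1=[P1,P2,P3] Q2=[]
t=21-24: P1@Q1 runs 3, rem=0, completes. Q0=[] Q1=[P2,P3] Q2=[]
t=24-29: P2@Q1 runs 5, rem=3, quantum used, demote→Q2. Q0=[] Q1=[P3] Q2=[P2]
t=29-34: P3@Q1 runs 5, rem=3, quantum used, demote→Q2. Q0=[] Q1=[] Q2=[P2,P3]
t=34-37: P2@Q2 runs 3, rem=0, completes. Q0=[] Q1=[] Q2=[P3]
t=37-40: P3@Q2 runs 3, rem=0, completes. Q0=[] Q1=[] Q2=[]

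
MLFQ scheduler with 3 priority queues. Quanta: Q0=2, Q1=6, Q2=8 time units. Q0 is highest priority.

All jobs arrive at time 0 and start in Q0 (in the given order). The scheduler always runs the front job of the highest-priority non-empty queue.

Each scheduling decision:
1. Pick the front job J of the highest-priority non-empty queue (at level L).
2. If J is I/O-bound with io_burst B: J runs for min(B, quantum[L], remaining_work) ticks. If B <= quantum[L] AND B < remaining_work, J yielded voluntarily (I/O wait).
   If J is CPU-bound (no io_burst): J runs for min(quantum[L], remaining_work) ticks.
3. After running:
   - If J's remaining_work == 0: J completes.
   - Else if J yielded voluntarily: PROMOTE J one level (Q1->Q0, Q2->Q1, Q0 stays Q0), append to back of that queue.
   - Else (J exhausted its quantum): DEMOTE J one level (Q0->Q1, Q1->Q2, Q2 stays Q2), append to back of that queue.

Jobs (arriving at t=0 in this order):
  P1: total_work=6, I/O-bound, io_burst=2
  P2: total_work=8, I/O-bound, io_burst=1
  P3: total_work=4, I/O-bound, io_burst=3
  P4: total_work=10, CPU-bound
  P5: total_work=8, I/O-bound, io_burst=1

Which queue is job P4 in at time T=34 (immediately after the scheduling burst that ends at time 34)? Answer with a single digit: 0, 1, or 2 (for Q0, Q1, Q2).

t=0-2: P1@Q0 runs 2, rem=4, I/O yield, promote→Q0. Q0=[P2,P3,P4,P5,P1] Q1=[] Q2=[]
t=2-3: P2@Q0 runs 1, rem=7, I/O yield, promote→Q0. Q0=[P3,P4,P5,P1,P2] Q1=[] Q2=[]
t=3-5: P3@Q0 runs 2, rem=2, quantum used, demote→Q1. Q0=[P4,P5,P1,P2] Q1=[P3] Q2=[]
t=5-7: P4@Q0 runs 2, rem=8, quantum used, demote→Q1. Q0=[P5,P1,P2] Q1=[P3,P4] Q2=[]
t=7-8: P5@Q0 runs 1, rem=7, I/O yield, promote→Q0. Q0=[P1,P2,P5] Q1=[P3,P4] Q2=[]
t=8-10: P1@Q0 runs 2, rem=2, I/O yield, promote→Q0. Q0=[P2,P5,P1] Q1=[P3,P4] Q2=[]
t=10-11: P2@Q0 runs 1, rem=6, I/O yield, promote→Q0. Q0=[P5,P1,P2] Q1=[P3,P4] Q2=[]
t=11-12: P5@Q0 runs 1, rem=6, I/O yield, promote→Q0. Q0=[P1,P2,P5] Q1=[P3,P4] Q2=[]
t=12-14: P1@Q0 runs 2, rem=0, completes. Q0=[P2,P5] Q1=[P3,P4] Q2=[]
t=14-15: P2@Q0 runs 1, rem=5, I/O yield, promote→Q0. Q0=[P5,P2] Q1=[P3,P4] Q2=[]
t=15-16: P5@Q0 runs 1, rem=5, I/O yield, promote→Q0. Q0=[P2,P5] Q1=[P3,P4] Q2=[]
t=16-17: P2@Q0 runs 1, rem=4, I/O yield, promote→Q0. Q0=[P5,P2] Q1=[P3,P4] Q2=[]
t=17-18: P5@Q0 runs 1, rem=4, I/O yield, promote→Q0. Q0=[P2,P5] Q1=[P3,P4] Q2=[]
t=18-19: P2@Q0 runs 1, rem=3, I/O yield, promote→Q0. Q0=[P5,P2] Q1=[P3,P4] Q2=[]
t=19-20: P5@Q0 runs 1, rem=3, I/O yield, promote→Q0. Q0=[P2,P5] Q1=[P3,P4] Q2=[]
t=20-21: P2@Q0 runs 1, rem=2, I/O yield, promote→Q0. Q0=[P5,P2] Q1=[P3,P4] Q2=[]
t=21-22: P5@Q0 runs 1, rem=2, I/O yield, promote→Q0. Q0=[P2,P5] Q1=[P3,P4] Q2=[]
t=22-23: P2@Q0 runs 1, rem=1, I/O yield, promote→Q0. Q0=[P5,P2] Q1=[P3,P4] Q2=[]
t=23-24: P5@Q0 runs 1, rem=1, I/O yield, promote→Q0. Q0=[P2,P5] Q1=[P3,P4] Q2=[]
t=24-25: P2@Q0 runs 1, rem=0, completes. Q0=[P5] Q1=[P3,P4] Q2=[]
t=25-26: P5@Q0 runs 1, rem=0, completes. Q0=[] Q1=[P3,P4] Q2=[]
t=26-28: P3@Q1 runs 2, rem=0, completes. Q0=[] Q1=[P4] Q2=[]
t=28-34: P4@Q1 runs 6, rem=2, quantum used, demote→Q2. Q0=[] Q1=[] Q2=[P4]
t=34-36: P4@Q2 runs 2, rem=0, completes. Q0=[] Q1=[] Q2=[]

Answer: 2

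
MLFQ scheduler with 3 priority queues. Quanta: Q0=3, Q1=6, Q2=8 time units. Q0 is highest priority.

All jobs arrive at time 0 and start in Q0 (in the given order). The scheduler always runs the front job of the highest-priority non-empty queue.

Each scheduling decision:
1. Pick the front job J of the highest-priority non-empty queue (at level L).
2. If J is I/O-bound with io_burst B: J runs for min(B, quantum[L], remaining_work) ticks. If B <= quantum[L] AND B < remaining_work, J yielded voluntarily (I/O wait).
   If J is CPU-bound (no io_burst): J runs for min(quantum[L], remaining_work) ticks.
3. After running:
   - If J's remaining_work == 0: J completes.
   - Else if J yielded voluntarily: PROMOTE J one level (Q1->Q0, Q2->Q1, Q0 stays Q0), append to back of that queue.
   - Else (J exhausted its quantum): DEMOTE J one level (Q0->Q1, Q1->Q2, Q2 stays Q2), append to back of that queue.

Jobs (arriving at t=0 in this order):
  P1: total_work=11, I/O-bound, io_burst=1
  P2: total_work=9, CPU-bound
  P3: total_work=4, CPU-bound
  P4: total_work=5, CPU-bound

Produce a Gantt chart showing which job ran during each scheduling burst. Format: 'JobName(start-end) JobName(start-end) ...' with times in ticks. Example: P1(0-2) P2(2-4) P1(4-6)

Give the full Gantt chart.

t=0-1: P1@Q0 runs 1, rem=10, I/O yield, promote→Q0. Q0=[P2,P3,P4,P1] Q1=[] Q2=[]
t=1-4: P2@Q0 runs 3, rem=6, quantum used, demote→Q1. Q0=[P3,P4,P1] Q1=[P2] Q2=[]
t=4-7: P3@Q0 runs 3, rem=1, quantum used, demote→Q1. Q0=[P4,P1] Q1=[P2,P3] Q2=[]
t=7-10: P4@Q0 runs 3, rem=2, quantum used, demote→Q1. Q0=[P1] Q1=[P2,P3,P4] Q2=[]
t=10-11: P1@Q0 runs 1, rem=9, I/O yield, promote→Q0. Q0=[P1] Q1=[P2,P3,P4] Q2=[]
t=11-12: P1@Q0 runs 1, rem=8, I/O yield, promote→Q0. Q0=[P1] Q1=[P2,P3,P4] Q2=[]
t=12-13: P1@Q0 runs 1, rem=7, I/O yield, promote→Q0. Q0=[P1] Q1=[P2,P3,P4] Q2=[]
t=13-14: P1@Q0 runs 1, rem=6, I/O yield, promote→Q0. Q0=[P1] Q1=[P2,P3,P4] Q2=[]
t=14-15: P1@Q0 runs 1, rem=5, I/O yield, promote→Q0. Q0=[P1] Q1=[P2,P3,P4] Q2=[]
t=15-16: P1@Q0 runs 1, rem=4, I/O yield, promote→Q0. Q0=[P1] Q1=[P2,P3,P4] Q2=[]
t=16-17: P1@Q0 runs 1, rem=3, I/O yield, promote→Q0. Q0=[P1] Q1=[P2,P3,P4] Q2=[]
t=17-18: P1@Q0 runs 1, rem=2, I/O yield, promote→Q0. Q0=[P1] Q1=[P2,P3,P4] Q2=[]
t=18-19: P1@Q0 runs 1, rem=1, I/O yield, promote→Q0. Q0=[P1] Q1=[P2,P3,P4] Q2=[]
t=19-20: P1@Q0 runs 1, rem=0, completes. Q0=[] Q1=[P2,P3,P4] Q2=[]
t=20-26: P2@Q1 runs 6, rem=0, completes. Q0=[] Q1=[P3,P4] Q2=[]
t=26-27: P3@Q1 runs 1, rem=0, completes. Q0=[] Q1=[P4] Q2=[]
t=27-29: P4@Q1 runs 2, rem=0, completes. Q0=[] Q1=[] Q2=[]

Answer: P1(0-1) P2(1-4) P3(4-7) P4(7-10) P1(10-11) P1(11-12) P1(12-13) P1(13-14) P1(14-15) P1(15-16) P1(16-17) P1(17-18) P1(18-19) P1(19-20) P2(20-26) P3(26-27) P4(27-29)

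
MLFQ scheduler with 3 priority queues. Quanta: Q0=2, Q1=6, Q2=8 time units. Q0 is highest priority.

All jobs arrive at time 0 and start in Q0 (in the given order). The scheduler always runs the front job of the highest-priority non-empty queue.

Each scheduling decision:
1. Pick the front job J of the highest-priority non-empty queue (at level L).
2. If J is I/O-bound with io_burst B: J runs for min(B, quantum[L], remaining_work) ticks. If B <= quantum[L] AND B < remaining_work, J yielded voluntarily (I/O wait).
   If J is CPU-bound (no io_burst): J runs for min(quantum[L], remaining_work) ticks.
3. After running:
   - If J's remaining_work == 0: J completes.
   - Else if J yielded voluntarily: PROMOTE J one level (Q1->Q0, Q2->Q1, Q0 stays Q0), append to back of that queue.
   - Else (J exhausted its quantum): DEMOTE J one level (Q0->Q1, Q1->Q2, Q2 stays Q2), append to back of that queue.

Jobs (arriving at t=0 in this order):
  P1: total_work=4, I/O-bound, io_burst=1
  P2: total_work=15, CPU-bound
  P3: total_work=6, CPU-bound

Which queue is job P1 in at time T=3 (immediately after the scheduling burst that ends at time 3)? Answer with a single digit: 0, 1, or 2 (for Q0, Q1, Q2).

t=0-1: P1@Q0 runs 1, rem=3, I/O yield, promote→Q0. Q0=[P2,P3,P1] Q1=[] Q2=[]
t=1-3: P2@Q0 runs 2, rem=13, quantum used, demote→Q1. Q0=[P3,P1] Q1=[P2] Q2=[]
t=3-5: P3@Q0 runs 2, rem=4, quantum used, demote→Q1. Q0=[P1] Q1=[P2,P3] Q2=[]
t=5-6: P1@Q0 runs 1, rem=2, I/O yield, promote→Q0. Q0=[P1] Q1=[P2,P3] Q2=[]
t=6-7: P1@Q0 runs 1, rem=1, I/O yield, promote→Q0. Q0=[P1] Q1=[P2,P3] Q2=[]
t=7-8: P1@Q0 runs 1, rem=0, completes. Q0=[] Q1=[P2,P3] Q2=[]
t=8-14: P2@Q1 runs 6, rem=7, quantum used, demote→Q2. Q0=[] Q1=[P3] Q2=[P2]
t=14-18: P3@Q1 runs 4, rem=0, completes. Q0=[] Q1=[] Q2=[P2]
t=18-25: P2@Q2 runs 7, rem=0, completes. Q0=[] Q1=[] Q2=[]

Answer: 0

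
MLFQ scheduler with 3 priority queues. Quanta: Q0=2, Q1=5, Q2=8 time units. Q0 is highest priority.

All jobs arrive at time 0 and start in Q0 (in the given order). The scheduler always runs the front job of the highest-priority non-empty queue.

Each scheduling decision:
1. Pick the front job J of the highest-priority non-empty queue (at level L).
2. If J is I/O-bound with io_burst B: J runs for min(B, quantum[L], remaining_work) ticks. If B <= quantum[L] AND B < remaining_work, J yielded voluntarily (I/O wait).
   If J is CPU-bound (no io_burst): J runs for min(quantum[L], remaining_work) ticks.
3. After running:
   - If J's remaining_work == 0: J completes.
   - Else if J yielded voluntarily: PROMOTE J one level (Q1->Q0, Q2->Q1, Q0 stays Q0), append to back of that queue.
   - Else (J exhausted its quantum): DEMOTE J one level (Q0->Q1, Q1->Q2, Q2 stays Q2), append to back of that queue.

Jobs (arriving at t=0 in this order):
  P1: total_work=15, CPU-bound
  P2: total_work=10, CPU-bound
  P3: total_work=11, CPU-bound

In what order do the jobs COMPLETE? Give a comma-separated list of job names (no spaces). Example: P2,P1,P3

t=0-2: P1@Q0 runs 2, rem=13, quantum used, demote→Q1. Q0=[P2,P3] Q1=[P1] Q2=[]
t=2-4: P2@Q0 runs 2, rem=8, quantum used, demote→Q1. Q0=[P3] Q1=[P1,P2] Q2=[]
t=4-6: P3@Q0 runs 2, rem=9, quantum used, demote→Q1. Q0=[] Q1=[P1,P2,P3] Q2=[]
t=6-11: P1@Q1 runs 5, rem=8, quantum used, demote→Q2. Q0=[] Q1=[P2,P3] Q2=[P1]
t=11-16: P2@Q1 runs 5, rem=3, quantum used, demote→Q2. Q0=[] Q1=[P3] Q2=[P1,P2]
t=16-21: P3@Q1 runs 5, rem=4, quantum used, demote→Q2. Q0=[] Q1=[] Q2=[P1,P2,P3]
t=21-29: P1@Q2 runs 8, rem=0, completes. Q0=[] Q1=[] Q2=[P2,P3]
t=29-32: P2@Q2 runs 3, rem=0, completes. Q0=[] Q1=[] Q2=[P3]
t=32-36: P3@Q2 runs 4, rem=0, completes. Q0=[] Q1=[] Q2=[]

Answer: P1,P2,P3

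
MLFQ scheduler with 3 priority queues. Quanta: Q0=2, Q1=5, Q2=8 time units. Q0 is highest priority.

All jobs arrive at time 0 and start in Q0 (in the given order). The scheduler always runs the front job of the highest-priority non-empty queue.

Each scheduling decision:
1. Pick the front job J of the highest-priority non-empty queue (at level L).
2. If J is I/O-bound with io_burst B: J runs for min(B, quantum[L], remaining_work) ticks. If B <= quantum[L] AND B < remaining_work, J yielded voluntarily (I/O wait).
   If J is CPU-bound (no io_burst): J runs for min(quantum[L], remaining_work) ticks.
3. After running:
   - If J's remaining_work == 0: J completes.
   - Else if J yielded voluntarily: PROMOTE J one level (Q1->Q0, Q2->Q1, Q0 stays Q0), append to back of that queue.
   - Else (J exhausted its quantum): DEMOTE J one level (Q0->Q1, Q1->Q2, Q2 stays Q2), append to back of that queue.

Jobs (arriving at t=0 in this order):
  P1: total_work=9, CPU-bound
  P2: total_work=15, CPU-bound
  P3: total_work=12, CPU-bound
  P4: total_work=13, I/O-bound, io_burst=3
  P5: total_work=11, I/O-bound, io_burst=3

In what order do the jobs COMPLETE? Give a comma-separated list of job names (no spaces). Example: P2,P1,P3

Answer: P5,P4,P1,P2,P3

Derivation:
t=0-2: P1@Q0 runs 2, rem=7, quantum used, demote→Q1. Q0=[P2,P3,P4,P5] Q1=[P1] Q2=[]
t=2-4: P2@Q0 runs 2, rem=13, quantum used, demote→Q1. Q0=[P3,P4,P5] Q1=[P1,P2] Q2=[]
t=4-6: P3@Q0 runs 2, rem=10, quantum used, demote→Q1. Q0=[P4,P5] Q1=[P1,P2,P3] Q2=[]
t=6-8: P4@Q0 runs 2, rem=11, quantum used, demote→Q1. Q0=[P5] Q1=[P1,P2,P3,P4] Q2=[]
t=8-10: P5@Q0 runs 2, rem=9, quantum used, demote→Q1. Q0=[] Q1=[P1,P2,P3,P4,P5] Q2=[]
t=10-15: P1@Q1 runs 5, rem=2, quantum used, demote→Q2. Q0=[] Q1=[P2,P3,P4,P5] Q2=[P1]
t=15-20: P2@Q1 runs 5, rem=8, quantum used, demote→Q2. Q0=[] Q1=[P3,P4,P5] Q2=[P1,P2]
t=20-25: P3@Q1 runs 5, rem=5, quantum used, demote→Q2. Q0=[] Q1=[P4,P5] Q2=[P1,P2,P3]
t=25-28: P4@Q1 runs 3, rem=8, I/O yield, promote→Q0. Q0=[P4] Q1=[P5] Q2=[P1,P2,P3]
t=28-30: P4@Q0 runs 2, rem=6, quantum used, demote→Q1. Q0=[] Q1=[P5,P4] Q2=[P1,P2,P3]
t=30-33: P5@Q1 runs 3, rem=6, I/O yield, promote→Q0. Q0=[P5] Q1=[P4] Q2=[P1,P2,P3]
t=33-35: P5@Q0 runs 2, rem=4, quantum used, demote→Q1. Q0=[] Q1=[P4,P5] Q2=[P1,P2,P3]
t=35-38: P4@Q1 runs 3, rem=3, I/O yield, promote→Q0. Q0=[P4] Q1=[P5] Q2=[P1,P2,P3]
t=38-40: P4@Q0 runs 2, rem=1, quantum used, demote→Q1. Q0=[] Q1=[P5,P4] Q2=[P1,P2,P3]
t=40-43: P5@Q1 runs 3, rem=1, I/O yield, promote→Q0. Q0=[P5] Q1=[P4] Q2=[P1,P2,P3]
t=43-44: P5@Q0 runs 1, rem=0, completes. Q0=[] Q1=[P4] Q2=[P1,P2,P3]
t=44-45: P4@Q1 runs 1, rem=0, completes. Q0=[] Q1=[] Q2=[P1,P2,P3]
t=45-47: P1@Q2 runs 2, rem=0, completes. Q0=[] Q1=[] Q2=[P2,P3]
t=47-55: P2@Q2 runs 8, rem=0, completes. Q0=[] Q1=[] Q2=[P3]
t=55-60: P3@Q2 runs 5, rem=0, completes. Q0=[] Q1=[] Q2=[]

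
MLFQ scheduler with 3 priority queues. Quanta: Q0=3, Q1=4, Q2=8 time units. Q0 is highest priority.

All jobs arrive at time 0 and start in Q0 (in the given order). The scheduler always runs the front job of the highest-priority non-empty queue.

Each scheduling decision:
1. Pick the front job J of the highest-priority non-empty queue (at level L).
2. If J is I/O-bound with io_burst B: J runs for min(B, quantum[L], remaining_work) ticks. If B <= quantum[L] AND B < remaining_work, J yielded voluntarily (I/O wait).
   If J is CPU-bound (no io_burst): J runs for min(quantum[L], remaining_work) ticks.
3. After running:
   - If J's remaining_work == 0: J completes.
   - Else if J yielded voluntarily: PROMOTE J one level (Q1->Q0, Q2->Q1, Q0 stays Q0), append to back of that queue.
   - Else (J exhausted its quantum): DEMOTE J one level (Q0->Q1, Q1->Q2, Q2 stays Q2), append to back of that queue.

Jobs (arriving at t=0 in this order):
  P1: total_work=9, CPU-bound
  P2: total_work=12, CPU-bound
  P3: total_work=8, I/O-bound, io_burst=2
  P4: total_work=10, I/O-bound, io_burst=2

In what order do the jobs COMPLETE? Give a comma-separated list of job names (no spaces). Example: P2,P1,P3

t=0-3: P1@Q0 runs 3, rem=6, quantum used, demote→Q1. Q0=[P2,P3,P4] Q1=[P1] Q2=[]
t=3-6: P2@Q0 runs 3, rem=9, quantum used, demote→Q1. Q0=[P3,P4] Q1=[P1,P2] Q2=[]
t=6-8: P3@Q0 runs 2, rem=6, I/O yield, promote→Q0. Q0=[P4,P3] Q1=[P1,P2] Q2=[]
t=8-10: P4@Q0 runs 2, rem=8, I/O yield, promote→Q0. Q0=[P3,P4] Q1=[P1,P2] Q2=[]
t=10-12: P3@Q0 runs 2, rem=4, I/O yield, promote→Q0. Q0=[P4,P3] Q1=[P1,P2] Q2=[]
t=12-14: P4@Q0 runs 2, rem=6, I/O yield, promote→Q0. Q0=[P3,P4] Q1=[P1,P2] Q2=[]
t=14-16: P3@Q0 runs 2, rem=2, I/O yield, promote→Q0. Q0=[P4,P3] Q1=[P1,P2] Q2=[]
t=16-18: P4@Q0 runs 2, rem=4, I/O yield, promote→Q0. Q0=[P3,P4] Q1=[P1,P2] Q2=[]
t=18-20: P3@Q0 runs 2, rem=0, completes. Q0=[P4] Q1=[P1,P2] Q2=[]
t=20-22: P4@Q0 runs 2, rem=2, I/O yield, promote→Q0. Q0=[P4] Q1=[P1,P2] Q2=[]
t=22-24: P4@Q0 runs 2, rem=0, completes. Q0=[] Q1=[P1,P2] Q2=[]
t=24-28: P1@Q1 runs 4, rem=2, quantum used, demote→Q2. Q0=[] Q1=[P2] Q2=[P1]
t=28-32: P2@Q1 runs 4, rem=5, quantum used, demote→Q2. Q0=[] Q1=[] Q2=[P1,P2]
t=32-34: P1@Q2 runs 2, rem=0, completes. Q0=[] Q1=[] Q2=[P2]
t=34-39: P2@Q2 runs 5, rem=0, completes. Q0=[] Q1=[] Q2=[]

Answer: P3,P4,P1,P2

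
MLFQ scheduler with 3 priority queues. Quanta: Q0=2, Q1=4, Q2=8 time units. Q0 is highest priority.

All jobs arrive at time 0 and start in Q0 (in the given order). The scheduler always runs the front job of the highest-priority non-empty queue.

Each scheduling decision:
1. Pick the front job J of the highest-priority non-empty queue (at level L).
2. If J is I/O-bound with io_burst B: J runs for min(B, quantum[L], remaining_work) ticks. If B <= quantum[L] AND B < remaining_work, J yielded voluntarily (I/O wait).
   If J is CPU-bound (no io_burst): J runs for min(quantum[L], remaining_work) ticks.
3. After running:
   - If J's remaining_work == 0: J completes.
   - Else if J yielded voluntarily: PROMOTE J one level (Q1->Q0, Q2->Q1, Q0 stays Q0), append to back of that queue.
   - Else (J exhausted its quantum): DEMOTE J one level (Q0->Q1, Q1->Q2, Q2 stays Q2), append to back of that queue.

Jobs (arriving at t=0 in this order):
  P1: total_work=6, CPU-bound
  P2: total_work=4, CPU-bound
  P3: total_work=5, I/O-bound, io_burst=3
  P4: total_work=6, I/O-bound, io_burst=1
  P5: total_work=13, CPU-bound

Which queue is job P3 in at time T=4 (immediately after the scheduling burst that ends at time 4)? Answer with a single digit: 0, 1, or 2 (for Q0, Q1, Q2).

Answer: 0

Derivation:
t=0-2: P1@Q0 runs 2, rem=4, quantum used, demote→Q1. Q0=[P2,P3,P4,P5] Q1=[P1] Q2=[]
t=2-4: P2@Q0 runs 2, rem=2, quantum used, demote→Q1. Q0=[P3,P4,P5] Q1=[P1,P2] Q2=[]
t=4-6: P3@Q0 runs 2, rem=3, quantum used, demote→Q1. Q0=[P4,P5] Q1=[P1,P2,P3] Q2=[]
t=6-7: P4@Q0 runs 1, rem=5, I/O yield, promote→Q0. Q0=[P5,P4] Q1=[P1,P2,P3] Q2=[]
t=7-9: P5@Q0 runs 2, rem=11, quantum used, demote→Q1. Q0=[P4] Q1=[P1,P2,P3,P5] Q2=[]
t=9-10: P4@Q0 runs 1, rem=4, I/O yield, promote→Q0. Q0=[P4] Q1=[P1,P2,P3,P5] Q2=[]
t=10-11: P4@Q0 runs 1, rem=3, I/O yield, promote→Q0. Q0=[P4] Q1=[P1,P2,P3,P5] Q2=[]
t=11-12: P4@Q0 runs 1, rem=2, I/O yield, promote→Q0. Q0=[P4] Q1=[P1,P2,P3,P5] Q2=[]
t=12-13: P4@Q0 runs 1, rem=1, I/O yield, promote→Q0. Q0=[P4] Q1=[P1,P2,P3,P5] Q2=[]
t=13-14: P4@Q0 runs 1, rem=0, completes. Q0=[] Q1=[P1,P2,P3,P5] Q2=[]
t=14-18: P1@Q1 runs 4, rem=0, completes. Q0=[] Q1=[P2,P3,P5] Q2=[]
t=18-20: P2@Q1 runs 2, rem=0, completes. Q0=[] Q1=[P3,P5] Q2=[]
t=20-23: P3@Q1 runs 3, rem=0, completes. Q0=[] Q1=[P5] Q2=[]
t=23-27: P5@Q1 runs 4, rem=7, quantum used, demote→Q2. Q0=[] Q1=[] Q2=[P5]
t=27-34: P5@Q2 runs 7, rem=0, completes. Q0=[] Q1=[] Q2=[]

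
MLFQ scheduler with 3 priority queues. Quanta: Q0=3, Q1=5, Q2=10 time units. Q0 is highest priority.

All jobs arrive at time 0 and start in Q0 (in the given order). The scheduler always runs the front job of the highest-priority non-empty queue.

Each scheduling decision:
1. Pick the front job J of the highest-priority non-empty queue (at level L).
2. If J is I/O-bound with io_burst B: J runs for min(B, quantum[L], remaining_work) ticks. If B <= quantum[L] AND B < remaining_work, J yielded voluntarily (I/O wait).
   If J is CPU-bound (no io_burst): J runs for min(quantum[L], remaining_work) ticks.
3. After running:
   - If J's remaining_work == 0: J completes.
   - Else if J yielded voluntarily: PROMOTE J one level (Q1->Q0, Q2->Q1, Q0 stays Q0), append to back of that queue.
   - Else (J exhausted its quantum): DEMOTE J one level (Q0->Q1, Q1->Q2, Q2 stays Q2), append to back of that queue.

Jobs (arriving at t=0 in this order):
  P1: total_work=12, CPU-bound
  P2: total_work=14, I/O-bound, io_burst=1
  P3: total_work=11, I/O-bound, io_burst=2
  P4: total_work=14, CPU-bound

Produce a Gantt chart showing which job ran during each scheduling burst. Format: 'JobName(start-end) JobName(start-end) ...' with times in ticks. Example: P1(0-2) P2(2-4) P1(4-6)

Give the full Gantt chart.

Answer: P1(0-3) P2(3-4) P3(4-6) P4(6-9) P2(9-10) P3(10-12) P2(12-13) P3(13-15) P2(15-16) P3(16-18) P2(18-19) P3(19-21) P2(21-22) P3(22-23) P2(23-24) P2(24-25) P2(25-26) P2(26-27) P2(27-28) P2(28-29) P2(29-30) P2(30-31) P1(31-36) P4(36-41) P1(41-45) P4(45-51)

Derivation:
t=0-3: P1@Q0 runs 3, rem=9, quantum used, demote→Q1. Q0=[P2,P3,P4] Q1=[P1] Q2=[]
t=3-4: P2@Q0 runs 1, rem=13, I/O yield, promote→Q0. Q0=[P3,P4,P2] Q1=[P1] Q2=[]
t=4-6: P3@Q0 runs 2, rem=9, I/O yield, promote→Q0. Q0=[P4,P2,P3] Q1=[P1] Q2=[]
t=6-9: P4@Q0 runs 3, rem=11, quantum used, demote→Q1. Q0=[P2,P3] Q1=[P1,P4] Q2=[]
t=9-10: P2@Q0 runs 1, rem=12, I/O yield, promote→Q0. Q0=[P3,P2] Q1=[P1,P4] Q2=[]
t=10-12: P3@Q0 runs 2, rem=7, I/O yield, promote→Q0. Q0=[P2,P3] Q1=[P1,P4] Q2=[]
t=12-13: P2@Q0 runs 1, rem=11, I/O yield, promote→Q0. Q0=[P3,P2] Q1=[P1,P4] Q2=[]
t=13-15: P3@Q0 runs 2, rem=5, I/O yield, promote→Q0. Q0=[P2,P3] Q1=[P1,P4] Q2=[]
t=15-16: P2@Q0 runs 1, rem=10, I/O yield, promote→Q0. Q0=[P3,P2] Q1=[P1,P4] Q2=[]
t=16-18: P3@Q0 runs 2, rem=3, I/O yield, promote→Q0. Q0=[P2,P3] Q1=[P1,P4] Q2=[]
t=18-19: P2@Q0 runs 1, rem=9, I/O yield, promote→Q0. Q0=[P3,P2] Q1=[P1,P4] Q2=[]
t=19-21: P3@Q0 runs 2, rem=1, I/O yield, promote→Q0. Q0=[P2,P3] Q1=[P1,P4] Q2=[]
t=21-22: P2@Q0 runs 1, rem=8, I/O yield, promote→Q0. Q0=[P3,P2] Q1=[P1,P4] Q2=[]
t=22-23: P3@Q0 runs 1, rem=0, completes. Q0=[P2] Q1=[P1,P4] Q2=[]
t=23-24: P2@Q0 runs 1, rem=7, I/O yield, promote→Q0. Q0=[P2] Q1=[P1,P4] Q2=[]
t=24-25: P2@Q0 runs 1, rem=6, I/O yield, promote→Q0. Q0=[P2] Q1=[P1,P4] Q2=[]
t=25-26: P2@Q0 runs 1, rem=5, I/O yield, promote→Q0. Q0=[P2] Q1=[P1,P4] Q2=[]
t=26-27: P2@Q0 runs 1, rem=4, I/O yield, promote→Q0. Q0=[P2] Q1=[P1,P4] Q2=[]
t=27-28: P2@Q0 runs 1, rem=3, I/O yield, promote→Q0. Q0=[P2] Q1=[P1,P4] Q2=[]
t=28-29: P2@Q0 runs 1, rem=2, I/O yield, promote→Q0. Q0=[P2] Q1=[P1,P4] Q2=[]
t=29-30: P2@Q0 runs 1, rem=1, I/O yield, promote→Q0. Q0=[P2] Q1=[P1,P4] Q2=[]
t=30-31: P2@Q0 runs 1, rem=0, completes. Q0=[] Q1=[P1,P4] Q2=[]
t=31-36: P1@Q1 runs 5, rem=4, quantum used, demote→Q2. Q0=[] Q1=[P4] Q2=[P1]
t=36-41: P4@Q1 runs 5, rem=6, quantum used, demote→Q2. Q0=[] Q1=[] Q2=[P1,P4]
t=41-45: P1@Q2 runs 4, rem=0, completes. Q0=[] Q1=[] Q2=[P4]
t=45-51: P4@Q2 runs 6, rem=0, completes. Q0=[] Q1=[] Q2=[]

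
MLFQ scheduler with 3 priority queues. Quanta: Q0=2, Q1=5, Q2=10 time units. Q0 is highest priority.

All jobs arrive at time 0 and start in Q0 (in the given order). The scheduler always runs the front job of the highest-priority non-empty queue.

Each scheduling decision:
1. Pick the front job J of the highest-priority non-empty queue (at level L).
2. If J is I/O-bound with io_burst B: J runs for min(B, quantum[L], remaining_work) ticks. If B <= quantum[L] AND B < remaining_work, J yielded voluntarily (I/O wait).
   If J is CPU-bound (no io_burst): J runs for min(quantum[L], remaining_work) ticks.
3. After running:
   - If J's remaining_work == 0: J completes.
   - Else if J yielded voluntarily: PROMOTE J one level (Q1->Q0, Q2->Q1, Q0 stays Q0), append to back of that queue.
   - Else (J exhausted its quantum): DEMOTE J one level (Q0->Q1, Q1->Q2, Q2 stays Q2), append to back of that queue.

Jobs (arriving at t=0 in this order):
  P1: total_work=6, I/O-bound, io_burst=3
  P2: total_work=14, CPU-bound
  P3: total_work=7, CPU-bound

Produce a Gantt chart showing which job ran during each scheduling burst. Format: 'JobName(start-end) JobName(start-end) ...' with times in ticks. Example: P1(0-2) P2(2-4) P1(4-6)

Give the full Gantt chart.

t=0-2: P1@Q0 runs 2, rem=4, quantum used, demote→Q1. Q0=[P2,P3] Q1=[P1] Q2=[]
t=2-4: P2@Q0 runs 2, rem=12, quantum used, demote→Q1. Q0=[P3] Q1=[P1,P2] Q2=[]
t=4-6: P3@Q0 runs 2, rem=5, quantum used, demote→Q1. Q0=[] Q1=[P1,P2,P3] Q2=[]
t=6-9: P1@Q1 runs 3, rem=1, I/O yield, promote→Q0. Q0=[P1] Q1=[P2,P3] Q2=[]
t=9-10: P1@Q0 runs 1, rem=0, completes. Q0=[] Q1=[P2,P3] Q2=[]
t=10-15: P2@Q1 runs 5, rem=7, quantum used, demote→Q2. Q0=[] Q1=[P3] Q2=[P2]
t=15-20: P3@Q1 runs 5, rem=0, completes. Q0=[] Q1=[] Q2=[P2]
t=20-27: P2@Q2 runs 7, rem=0, completes. Q0=[] Q1=[] Q2=[]

Answer: P1(0-2) P2(2-4) P3(4-6) P1(6-9) P1(9-10) P2(10-15) P3(15-20) P2(20-27)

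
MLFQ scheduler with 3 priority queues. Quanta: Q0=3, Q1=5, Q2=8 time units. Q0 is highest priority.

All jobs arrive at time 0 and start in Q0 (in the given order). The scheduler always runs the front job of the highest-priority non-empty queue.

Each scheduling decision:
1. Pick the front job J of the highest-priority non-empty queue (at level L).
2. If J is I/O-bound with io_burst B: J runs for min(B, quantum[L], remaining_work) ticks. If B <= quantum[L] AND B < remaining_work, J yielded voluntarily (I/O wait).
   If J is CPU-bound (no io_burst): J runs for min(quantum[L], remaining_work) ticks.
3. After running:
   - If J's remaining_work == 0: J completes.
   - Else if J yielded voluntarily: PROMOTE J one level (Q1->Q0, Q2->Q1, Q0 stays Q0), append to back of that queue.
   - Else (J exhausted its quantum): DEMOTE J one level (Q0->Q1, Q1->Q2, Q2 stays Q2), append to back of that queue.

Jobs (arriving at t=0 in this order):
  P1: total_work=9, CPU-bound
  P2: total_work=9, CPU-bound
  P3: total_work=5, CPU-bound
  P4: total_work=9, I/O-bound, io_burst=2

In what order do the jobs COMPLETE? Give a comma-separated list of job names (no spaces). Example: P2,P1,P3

t=0-3: P1@Q0 runs 3, rem=6, quantum used, demote→Q1. Q0=[P2,P3,P4] Q1=[P1] Q2=[]
t=3-6: P2@Q0 runs 3, rem=6, quantum used, demote→Q1. Q0=[P3,P4] Q1=[P1,P2] Q2=[]
t=6-9: P3@Q0 runs 3, rem=2, quantum used, demote→Q1. Q0=[P4] Q1=[P1,P2,P3] Q2=[]
t=9-11: P4@Q0 runs 2, rem=7, I/O yield, promote→Q0. Q0=[P4] Q1=[P1,P2,P3] Q2=[]
t=11-13: P4@Q0 runs 2, rem=5, I/O yield, promote→Q0. Q0=[P4] Q1=[P1,P2,P3] Q2=[]
t=13-15: P4@Q0 runs 2, rem=3, I/O yield, promote→Q0. Q0=[P4] Q1=[P1,P2,P3] Q2=[]
t=15-17: P4@Q0 runs 2, rem=1, I/O yield, promote→Q0. Q0=[P4] Q1=[P1,P2,P3] Q2=[]
t=17-18: P4@Q0 runs 1, rem=0, completes. Q0=[] Q1=[P1,P2,P3] Q2=[]
t=18-23: P1@Q1 runs 5, rem=1, quantum used, demote→Q2. Q0=[] Q1=[P2,P3] Q2=[P1]
t=23-28: P2@Q1 runs 5, rem=1, quantum used, demote→Q2. Q0=[] Q1=[P3] Q2=[P1,P2]
t=28-30: P3@Q1 runs 2, rem=0, completes. Q0=[] Q1=[] Q2=[P1,P2]
t=30-31: P1@Q2 runs 1, rem=0, completes. Q0=[] Q1=[] Q2=[P2]
t=31-32: P2@Q2 runs 1, rem=0, completes. Q0=[] Q1=[] Q2=[]

Answer: P4,P3,P1,P2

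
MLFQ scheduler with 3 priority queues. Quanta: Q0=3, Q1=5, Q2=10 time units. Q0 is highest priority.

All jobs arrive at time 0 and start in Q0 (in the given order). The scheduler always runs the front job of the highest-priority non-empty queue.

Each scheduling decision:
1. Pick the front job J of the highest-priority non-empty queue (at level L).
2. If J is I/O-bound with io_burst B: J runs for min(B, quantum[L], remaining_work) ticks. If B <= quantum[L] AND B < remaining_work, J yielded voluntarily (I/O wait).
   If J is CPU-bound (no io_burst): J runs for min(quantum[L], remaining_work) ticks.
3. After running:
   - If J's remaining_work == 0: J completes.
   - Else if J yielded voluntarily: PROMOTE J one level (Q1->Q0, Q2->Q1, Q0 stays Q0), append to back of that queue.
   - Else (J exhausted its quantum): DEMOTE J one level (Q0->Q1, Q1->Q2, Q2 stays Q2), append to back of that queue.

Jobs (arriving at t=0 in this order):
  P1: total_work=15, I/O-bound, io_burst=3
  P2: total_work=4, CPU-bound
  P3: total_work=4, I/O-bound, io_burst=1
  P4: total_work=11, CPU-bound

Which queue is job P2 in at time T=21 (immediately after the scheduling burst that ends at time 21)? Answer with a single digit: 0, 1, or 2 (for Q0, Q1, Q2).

t=0-3: P1@Q0 runs 3, rem=12, I/O yield, promote→Q0. Q0=[P2,P3,P4,P1] Q1=[] Q2=[]
t=3-6: P2@Q0 runs 3, rem=1, quantum used, demote→Q1. Q0=[P3,P4,P1] Q1=[P2] Q2=[]
t=6-7: P3@Q0 runs 1, rem=3, I/O yield, promote→Q0. Q0=[P4,P1,P3] Q1=[P2] Q2=[]
t=7-10: P4@Q0 runs 3, rem=8, quantum used, demote→Q1. Q0=[P1,P3] Q1=[P2,P4] Q2=[]
t=10-13: P1@Q0 runs 3, rem=9, I/O yield, promote→Q0. Q0=[P3,P1] Q1=[P2,P4] Q2=[]
t=13-14: P3@Q0 runs 1, rem=2, I/O yield, promote→Q0. Q0=[P1,P3] Q1=[P2,P4] Q2=[]
t=14-17: P1@Q0 runs 3, rem=6, I/O yield, promote→Q0. Q0=[P3,P1] Q1=[P2,P4] Q2=[]
t=17-18: P3@Q0 runs 1, rem=1, I/O yield, promote→Q0. Q0=[P1,P3] Q1=[P2,P4] Q2=[]
t=18-21: P1@Q0 runs 3, rem=3, I/O yield, promote→Q0. Q0=[P3,P1] Q1=[P2,P4] Q2=[]
t=21-22: P3@Q0 runs 1, rem=0, completes. Q0=[P1] Q1=[P2,P4] Q2=[]
t=22-25: P1@Q0 runs 3, rem=0, completes. Q0=[] Q1=[P2,P4] Q2=[]
t=25-26: P2@Q1 runs 1, rem=0, completes. Q0=[] Q1=[P4] Q2=[]
t=26-31: P4@Q1 runs 5, rem=3, quantum used, demote→Q2. Q0=[] Q1=[] Q2=[P4]
t=31-34: P4@Q2 runs 3, rem=0, completes. Q0=[] Q1=[] Q2=[]

Answer: 1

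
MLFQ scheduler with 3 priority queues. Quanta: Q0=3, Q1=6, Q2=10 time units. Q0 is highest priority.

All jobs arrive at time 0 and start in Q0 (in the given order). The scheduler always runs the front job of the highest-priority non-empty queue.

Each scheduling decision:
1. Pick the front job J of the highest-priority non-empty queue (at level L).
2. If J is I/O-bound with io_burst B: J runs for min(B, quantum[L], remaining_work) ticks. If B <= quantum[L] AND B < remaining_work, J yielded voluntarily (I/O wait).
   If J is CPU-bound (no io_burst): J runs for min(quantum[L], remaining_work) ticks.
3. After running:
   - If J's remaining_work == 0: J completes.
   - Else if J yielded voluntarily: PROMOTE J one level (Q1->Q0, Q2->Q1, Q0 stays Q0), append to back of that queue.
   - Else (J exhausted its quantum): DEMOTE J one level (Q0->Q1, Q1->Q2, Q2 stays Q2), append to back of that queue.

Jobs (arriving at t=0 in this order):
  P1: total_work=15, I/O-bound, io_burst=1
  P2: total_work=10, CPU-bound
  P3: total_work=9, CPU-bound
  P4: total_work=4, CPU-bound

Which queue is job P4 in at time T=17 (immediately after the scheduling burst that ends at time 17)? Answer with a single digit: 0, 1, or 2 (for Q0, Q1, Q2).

Answer: 1

Derivation:
t=0-1: P1@Q0 runs 1, rem=14, I/O yield, promote→Q0. Q0=[P2,P3,P4,P1] Q1=[] Q2=[]
t=1-4: P2@Q0 runs 3, rem=7, quantum used, demote→Q1. Q0=[P3,P4,P1] Q1=[P2] Q2=[]
t=4-7: P3@Q0 runs 3, rem=6, quantum used, demote→Q1. Q0=[P4,P1] Q1=[P2,P3] Q2=[]
t=7-10: P4@Q0 runs 3, rem=1, quantum used, demote→Q1. Q0=[P1] Q1=[P2,P3,P4] Q2=[]
t=10-11: P1@Q0 runs 1, rem=13, I/O yield, promote→Q0. Q0=[P1] Q1=[P2,P3,P4] Q2=[]
t=11-12: P1@Q0 runs 1, rem=12, I/O yield, promote→Q0. Q0=[P1] Q1=[P2,P3,P4] Q2=[]
t=12-13: P1@Q0 runs 1, rem=11, I/O yield, promote→Q0. Q0=[P1] Q1=[P2,P3,P4] Q2=[]
t=13-14: P1@Q0 runs 1, rem=10, I/O yield, promote→Q0. Q0=[P1] Q1=[P2,P3,P4] Q2=[]
t=14-15: P1@Q0 runs 1, rem=9, I/O yield, promote→Q0. Q0=[P1] Q1=[P2,P3,P4] Q2=[]
t=15-16: P1@Q0 runs 1, rem=8, I/O yield, promote→Q0. Q0=[P1] Q1=[P2,P3,P4] Q2=[]
t=16-17: P1@Q0 runs 1, rem=7, I/O yield, promote→Q0. Q0=[P1] Q1=[P2,P3,P4] Q2=[]
t=17-18: P1@Q0 runs 1, rem=6, I/O yield, promote→Q0. Q0=[P1] Q1=[P2,P3,P4] Q2=[]
t=18-19: P1@Q0 runs 1, rem=5, I/O yield, promote→Q0. Q0=[P1] Q1=[P2,P3,P4] Q2=[]
t=19-20: P1@Q0 runs 1, rem=4, I/O yield, promote→Q0. Q0=[P1] Q1=[P2,P3,P4] Q2=[]
t=20-21: P1@Q0 runs 1, rem=3, I/O yield, promote→Q0. Q0=[P1] Q1=[P2,P3,P4] Q2=[]
t=21-22: P1@Q0 runs 1, rem=2, I/O yield, promote→Q0. Q0=[P1] Q1=[P2,P3,P4] Q2=[]
t=22-23: P1@Q0 runs 1, rem=1, I/O yield, promote→Q0. Q0=[P1] Q1=[P2,P3,P4] Q2=[]
t=23-24: P1@Q0 runs 1, rem=0, completes. Q0=[] Q1=[P2,P3,P4] Q2=[]
t=24-30: P2@Q1 runs 6, rem=1, quantum used, demote→Q2. Q0=[] Q1=[P3,P4] Q2=[P2]
t=30-36: P3@Q1 runs 6, rem=0, completes. Q0=[] Q1=[P4] Q2=[P2]
t=36-37: P4@Q1 runs 1, rem=0, completes. Q0=[] Q1=[] Q2=[P2]
t=37-38: P2@Q2 runs 1, rem=0, completes. Q0=[] Q1=[] Q2=[]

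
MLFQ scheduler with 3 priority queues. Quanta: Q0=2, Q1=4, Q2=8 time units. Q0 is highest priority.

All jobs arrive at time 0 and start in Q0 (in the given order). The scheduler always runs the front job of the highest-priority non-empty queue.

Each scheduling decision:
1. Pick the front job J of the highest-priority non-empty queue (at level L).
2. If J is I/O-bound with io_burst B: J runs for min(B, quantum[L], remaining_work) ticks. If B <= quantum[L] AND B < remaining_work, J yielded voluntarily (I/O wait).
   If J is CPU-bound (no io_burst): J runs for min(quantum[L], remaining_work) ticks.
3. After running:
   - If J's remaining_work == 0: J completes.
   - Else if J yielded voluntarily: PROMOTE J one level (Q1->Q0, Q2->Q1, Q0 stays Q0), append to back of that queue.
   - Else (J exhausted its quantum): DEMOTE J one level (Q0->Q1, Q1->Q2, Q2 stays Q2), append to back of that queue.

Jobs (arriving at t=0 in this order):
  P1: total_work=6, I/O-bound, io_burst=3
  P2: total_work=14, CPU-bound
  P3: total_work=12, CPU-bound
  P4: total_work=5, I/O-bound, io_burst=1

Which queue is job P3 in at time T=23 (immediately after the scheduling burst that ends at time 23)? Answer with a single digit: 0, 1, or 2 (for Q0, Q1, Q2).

Answer: 2

Derivation:
t=0-2: P1@Q0 runs 2, rem=4, quantum used, demote→Q1. Q0=[P2,P3,P4] Q1=[P1] Q2=[]
t=2-4: P2@Q0 runs 2, rem=12, quantum used, demote→Q1. Q0=[P3,P4] Q1=[P1,P2] Q2=[]
t=4-6: P3@Q0 runs 2, rem=10, quantum used, demote→Q1. Q0=[P4] Q1=[P1,P2,P3] Q2=[]
t=6-7: P4@Q0 runs 1, rem=4, I/O yield, promote→Q0. Q0=[P4] Q1=[P1,P2,P3] Q2=[]
t=7-8: P4@Q0 runs 1, rem=3, I/O yield, promote→Q0. Q0=[P4] Q1=[P1,P2,P3] Q2=[]
t=8-9: P4@Q0 runs 1, rem=2, I/O yield, promote→Q0. Q0=[P4] Q1=[P1,P2,P3] Q2=[]
t=9-10: P4@Q0 runs 1, rem=1, I/O yield, promote→Q0. Q0=[P4] Q1=[P1,P2,P3] Q2=[]
t=10-11: P4@Q0 runs 1, rem=0, completes. Q0=[] Q1=[P1,P2,P3] Q2=[]
t=11-14: P1@Q1 runs 3, rem=1, I/O yield, promote→Q0. Q0=[P1] Q1=[P2,P3] Q2=[]
t=14-15: P1@Q0 runs 1, rem=0, completes. Q0=[] Q1=[P2,P3] Q2=[]
t=15-19: P2@Q1 runs 4, rem=8, quantum used, demote→Q2. Q0=[] Q1=[P3] Q2=[P2]
t=19-23: P3@Q1 runs 4, rem=6, quantum used, demote→Q2. Q0=[] Q1=[] Q2=[P2,P3]
t=23-31: P2@Q2 runs 8, rem=0, completes. Q0=[] Q1=[] Q2=[P3]
t=31-37: P3@Q2 runs 6, rem=0, completes. Q0=[] Q1=[] Q2=[]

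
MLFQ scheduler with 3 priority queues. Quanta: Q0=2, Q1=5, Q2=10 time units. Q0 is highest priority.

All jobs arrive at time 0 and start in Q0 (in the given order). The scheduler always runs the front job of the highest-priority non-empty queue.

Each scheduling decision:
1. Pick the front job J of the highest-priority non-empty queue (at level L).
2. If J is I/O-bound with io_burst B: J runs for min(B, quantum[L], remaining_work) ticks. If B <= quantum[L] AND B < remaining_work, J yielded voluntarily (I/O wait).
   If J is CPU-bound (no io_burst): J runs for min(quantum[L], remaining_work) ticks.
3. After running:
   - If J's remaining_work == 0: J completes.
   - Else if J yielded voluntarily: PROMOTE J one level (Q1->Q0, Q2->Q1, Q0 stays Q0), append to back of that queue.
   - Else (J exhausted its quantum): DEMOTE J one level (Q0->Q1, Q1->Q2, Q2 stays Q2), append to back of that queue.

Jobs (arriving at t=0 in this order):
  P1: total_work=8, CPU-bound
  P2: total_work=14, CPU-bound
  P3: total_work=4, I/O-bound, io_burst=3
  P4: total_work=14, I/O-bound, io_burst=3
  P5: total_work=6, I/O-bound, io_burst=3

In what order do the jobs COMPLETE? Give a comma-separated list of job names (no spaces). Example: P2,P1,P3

Answer: P3,P5,P4,P1,P2

Derivation:
t=0-2: P1@Q0 runs 2, rem=6, quantum used, demote→Q1. Q0=[P2,P3,P4,P5] Q1=[P1] Q2=[]
t=2-4: P2@Q0 runs 2, rem=12, quantum used, demote→Q1. Q0=[P3,P4,P5] Q1=[P1,P2] Q2=[]
t=4-6: P3@Q0 runs 2, rem=2, quantum used, demote→Q1. Q0=[P4,P5] Q1=[P1,P2,P3] Q2=[]
t=6-8: P4@Q0 runs 2, rem=12, quantum used, demote→Q1. Q0=[P5] Q1=[P1,P2,P3,P4] Q2=[]
t=8-10: P5@Q0 runs 2, rem=4, quantum used, demote→Q1. Q0=[] Q1=[P1,P2,P3,P4,P5] Q2=[]
t=10-15: P1@Q1 runs 5, rem=1, quantum used, demote→Q2. Q0=[] Q1=[P2,P3,P4,P5] Q2=[P1]
t=15-20: P2@Q1 runs 5, rem=7, quantum used, demote→Q2. Q0=[] Q1=[P3,P4,P5] Q2=[P1,P2]
t=20-22: P3@Q1 runs 2, rem=0, completes. Q0=[] Q1=[P4,P5] Q2=[P1,P2]
t=22-25: P4@Q1 runs 3, rem=9, I/O yield, promote→Q0. Q0=[P4] Q1=[P5] Q2=[P1,P2]
t=25-27: P4@Q0 runs 2, rem=7, quantum used, demote→Q1. Q0=[] Q1=[P5,P4] Q2=[P1,P2]
t=27-30: P5@Q1 runs 3, rem=1, I/O yield, promote→Q0. Q0=[P5] Q1=[P4] Q2=[P1,P2]
t=30-31: P5@Q0 runs 1, rem=0, completes. Q0=[] Q1=[P4] Q2=[P1,P2]
t=31-34: P4@Q1 runs 3, rem=4, I/O yield, promote→Q0. Q0=[P4] Q1=[] Q2=[P1,P2]
t=34-36: P4@Q0 runs 2, rem=2, quantum used, demote→Q1. Q0=[] Q1=[P4] Q2=[P1,P2]
t=36-38: P4@Q1 runs 2, rem=0, completes. Q0=[] Q1=[] Q2=[P1,P2]
t=38-39: P1@Q2 runs 1, rem=0, completes. Q0=[] Q1=[] Q2=[P2]
t=39-46: P2@Q2 runs 7, rem=0, completes. Q0=[] Q1=[] Q2=[]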